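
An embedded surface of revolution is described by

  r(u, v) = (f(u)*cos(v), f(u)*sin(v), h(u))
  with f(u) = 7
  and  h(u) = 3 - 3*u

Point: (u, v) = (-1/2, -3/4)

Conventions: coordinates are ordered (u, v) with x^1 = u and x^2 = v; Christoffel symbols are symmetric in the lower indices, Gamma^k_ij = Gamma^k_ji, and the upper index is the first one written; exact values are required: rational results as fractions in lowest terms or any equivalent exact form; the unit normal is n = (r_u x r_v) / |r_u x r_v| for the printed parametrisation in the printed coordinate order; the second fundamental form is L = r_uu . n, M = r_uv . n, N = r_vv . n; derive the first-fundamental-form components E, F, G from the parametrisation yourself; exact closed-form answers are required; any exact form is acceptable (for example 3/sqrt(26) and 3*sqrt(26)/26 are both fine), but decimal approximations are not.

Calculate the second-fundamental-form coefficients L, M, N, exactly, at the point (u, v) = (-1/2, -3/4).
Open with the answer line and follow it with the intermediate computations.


Answer: L = 0, M = 0, N = -7

f = 7, f' = 0, f'' = 0, h' = -3, h'' = 0
E = 9, F = 0, G = 49; answer radicand W^2 = 9
unnormalised second-form numerators: l = 0, m = 0, n = -21; L = l/sqrt(9), and similarly M = m/sqrt(W^2), N = n/sqrt(W^2)


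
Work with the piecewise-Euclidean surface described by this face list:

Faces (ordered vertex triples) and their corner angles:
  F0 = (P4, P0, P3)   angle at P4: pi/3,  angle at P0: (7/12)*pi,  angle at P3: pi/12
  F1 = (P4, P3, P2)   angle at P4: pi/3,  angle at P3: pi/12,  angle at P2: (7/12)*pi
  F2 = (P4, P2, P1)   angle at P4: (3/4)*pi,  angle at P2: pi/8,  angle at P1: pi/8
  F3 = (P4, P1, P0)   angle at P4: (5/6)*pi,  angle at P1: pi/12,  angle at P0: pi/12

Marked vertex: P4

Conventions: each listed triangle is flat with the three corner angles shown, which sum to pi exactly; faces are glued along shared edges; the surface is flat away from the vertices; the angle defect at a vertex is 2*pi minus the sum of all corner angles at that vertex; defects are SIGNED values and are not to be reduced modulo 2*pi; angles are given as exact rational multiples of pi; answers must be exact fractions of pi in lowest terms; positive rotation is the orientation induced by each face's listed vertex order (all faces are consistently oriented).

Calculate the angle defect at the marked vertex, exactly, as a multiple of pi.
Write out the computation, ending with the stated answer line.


Sum of corner angles at P4: (9/4)*pi
defect = 2*pi - (9/4)*pi

Answer: defect(P4) = -pi/4


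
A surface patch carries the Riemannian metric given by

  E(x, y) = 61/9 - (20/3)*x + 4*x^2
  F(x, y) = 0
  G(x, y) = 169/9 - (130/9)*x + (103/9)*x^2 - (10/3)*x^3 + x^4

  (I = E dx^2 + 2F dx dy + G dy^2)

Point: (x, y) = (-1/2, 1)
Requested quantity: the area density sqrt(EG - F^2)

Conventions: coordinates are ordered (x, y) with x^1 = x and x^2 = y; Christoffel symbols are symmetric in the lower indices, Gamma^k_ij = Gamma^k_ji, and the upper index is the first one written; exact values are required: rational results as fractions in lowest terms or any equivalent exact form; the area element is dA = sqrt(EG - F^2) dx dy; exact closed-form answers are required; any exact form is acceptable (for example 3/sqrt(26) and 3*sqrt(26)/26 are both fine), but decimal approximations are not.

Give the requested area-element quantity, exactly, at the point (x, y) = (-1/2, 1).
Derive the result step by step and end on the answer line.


E = 100/9, F = 0, G = 4225/144; EG - F^2 = 105625/324

Answer: sqrt(EG - F^2) = 325/18


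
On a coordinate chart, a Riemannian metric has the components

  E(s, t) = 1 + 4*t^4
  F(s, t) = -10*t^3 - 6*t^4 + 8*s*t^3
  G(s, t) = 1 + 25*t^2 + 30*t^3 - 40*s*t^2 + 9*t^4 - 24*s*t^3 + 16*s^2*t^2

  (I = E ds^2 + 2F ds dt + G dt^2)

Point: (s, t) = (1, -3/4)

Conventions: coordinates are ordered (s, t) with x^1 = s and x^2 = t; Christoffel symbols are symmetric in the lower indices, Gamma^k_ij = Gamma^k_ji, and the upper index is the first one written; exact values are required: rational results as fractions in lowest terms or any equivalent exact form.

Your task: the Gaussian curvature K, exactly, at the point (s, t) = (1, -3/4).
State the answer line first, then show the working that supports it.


Answer: K = -589824/648025

E = 145/64, F = -135/128, G = 481/256, EG - F^2 = 805/256 at the point
E_s = 0, E_t = -27/4, F_s = -27/8, F_t = 27/4, G_s = 45/8, G_t = -105/16
E_tt = 27, F_st = 27/2, G_ss = 18
Brioschi: K = (det M1 - det M2) / (EG - F^2)^2 with the standard first/second-derivative matrices M1, M2.
M1 = [[-E_tt/2 + F_st - G_ss/2, E_s/2, F_s - E_t/2], [F_t - G_s/2, E, F], [G_t/2, F, G]] = [[-9, 0, 0], [63/16, 145/64, -135/128], [-105/32, -135/128, 481/256]]; det M1 = -7245/256
M2 = [[0, E_t/2, G_s/2], [E_t/2, E, F], [G_s/2, F, G]] = [[0, -27/8, 45/16], [-27/8, 145/64, -135/128], [45/16, -135/128, 481/256]]; det M2 = -4941/256
det M1 - det M2 = -9; K = -9 / (805/256)^2 = -589824/648025


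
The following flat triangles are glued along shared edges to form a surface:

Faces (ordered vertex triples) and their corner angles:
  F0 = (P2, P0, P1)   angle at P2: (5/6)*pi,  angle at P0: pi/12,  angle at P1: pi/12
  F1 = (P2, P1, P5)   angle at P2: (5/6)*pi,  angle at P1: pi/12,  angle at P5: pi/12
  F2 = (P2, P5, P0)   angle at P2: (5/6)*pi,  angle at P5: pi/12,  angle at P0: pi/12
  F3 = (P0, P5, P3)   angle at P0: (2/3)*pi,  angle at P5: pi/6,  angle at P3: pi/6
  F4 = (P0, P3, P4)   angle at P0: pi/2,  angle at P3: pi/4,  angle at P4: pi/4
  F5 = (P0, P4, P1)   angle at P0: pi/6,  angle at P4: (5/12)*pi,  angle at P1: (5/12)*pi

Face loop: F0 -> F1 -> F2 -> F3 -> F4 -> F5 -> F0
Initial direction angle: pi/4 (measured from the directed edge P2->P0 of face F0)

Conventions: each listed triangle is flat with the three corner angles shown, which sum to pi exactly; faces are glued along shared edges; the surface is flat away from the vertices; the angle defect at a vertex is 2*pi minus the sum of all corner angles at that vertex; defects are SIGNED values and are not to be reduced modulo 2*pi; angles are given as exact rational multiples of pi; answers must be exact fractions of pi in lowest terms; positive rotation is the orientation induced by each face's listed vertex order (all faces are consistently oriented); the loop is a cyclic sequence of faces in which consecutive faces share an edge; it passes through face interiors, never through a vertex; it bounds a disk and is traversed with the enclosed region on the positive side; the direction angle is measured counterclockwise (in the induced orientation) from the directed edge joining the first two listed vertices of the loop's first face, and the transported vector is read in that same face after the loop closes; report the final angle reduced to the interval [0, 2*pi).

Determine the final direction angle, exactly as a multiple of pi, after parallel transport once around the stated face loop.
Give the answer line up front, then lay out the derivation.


Answer: final direction angle = pi/4

enclosed vertex P0: corner angles sum to (3/2)*pi, defect = 2*pi - (3/2)*pi = pi/2
enclosed vertex P2: corner angles sum to (5/2)*pi, defect = 2*pi - (5/2)*pi = -pi/2
the rotation equals the total enclosed defect, so the final angle is initial + defects (mod 2*pi)
final angle = pi/4 + 0 = pi/4 (mod 2*pi)


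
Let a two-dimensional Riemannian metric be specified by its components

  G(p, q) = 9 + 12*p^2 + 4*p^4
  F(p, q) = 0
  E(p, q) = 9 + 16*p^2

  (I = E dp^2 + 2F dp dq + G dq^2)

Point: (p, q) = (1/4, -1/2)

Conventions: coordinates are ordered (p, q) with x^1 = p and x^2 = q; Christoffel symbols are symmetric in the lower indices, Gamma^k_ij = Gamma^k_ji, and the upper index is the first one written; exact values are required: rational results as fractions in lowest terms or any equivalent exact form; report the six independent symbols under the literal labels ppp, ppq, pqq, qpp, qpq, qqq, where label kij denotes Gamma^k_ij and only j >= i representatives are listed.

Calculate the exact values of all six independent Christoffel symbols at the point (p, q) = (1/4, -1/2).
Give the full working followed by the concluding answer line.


E = 10, F = 0, G = 625/64 at the point
E_p = 8, E_q = 0, F_p = 0, F_q = 0, G_p = 25/4, G_q = 0
EG - F^2 = 3125/32;  g^inv = (32/3125) * [[625/64, 0], [0, 10]]
first-kind symbols [ij,l] = (1/2)(d_i g_jl + d_j g_il - d_l g_ij): [pp,p] = E_p/2 = 4, [pp,q] = F_p - E_q/2 = 0, [pq,p] = E_q/2 = 0, [pq,q] = G_p/2 = 25/8, [qq,p] = F_q - G_p/2 = -25/8, [qq,q] = G_q/2 = 0
Gamma^p_ij = (G*[ij,p] - F*[ij,q])/(EG - F^2), Gamma^q_ij = (E*[ij,q] - F*[ij,p])/(EG - F^2)

Answer: Gamma_ppp = 2/5, Gamma_ppq = 0, Gamma_pqq = -5/16, Gamma_qpp = 0, Gamma_qpq = 8/25, Gamma_qqq = 0


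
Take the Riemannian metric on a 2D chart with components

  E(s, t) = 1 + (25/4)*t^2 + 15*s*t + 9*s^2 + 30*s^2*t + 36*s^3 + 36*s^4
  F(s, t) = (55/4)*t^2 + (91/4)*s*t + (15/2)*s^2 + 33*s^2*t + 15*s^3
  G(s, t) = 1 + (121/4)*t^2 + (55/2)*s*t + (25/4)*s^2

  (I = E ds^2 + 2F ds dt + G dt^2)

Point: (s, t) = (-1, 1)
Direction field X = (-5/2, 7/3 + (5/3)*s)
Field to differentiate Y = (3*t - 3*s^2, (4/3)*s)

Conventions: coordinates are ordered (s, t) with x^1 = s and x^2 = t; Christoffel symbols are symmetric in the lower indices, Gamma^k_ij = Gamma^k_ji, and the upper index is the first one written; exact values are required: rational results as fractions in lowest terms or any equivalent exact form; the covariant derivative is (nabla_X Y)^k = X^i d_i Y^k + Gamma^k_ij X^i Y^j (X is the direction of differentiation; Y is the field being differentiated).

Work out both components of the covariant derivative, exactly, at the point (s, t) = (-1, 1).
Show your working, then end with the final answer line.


E = 125/4, F = 33/2, G = 10 at the point
E_s = -99, E_t = 55/2, F_s = -53/4, F_t = 151/4, G_s = 15, G_t = 33
EG - F^2 = 161/4;  g^inv = (4/161) * [[10, -33/2], [-33/2, 125/4]]
first-kind symbols [ij,l] = (1/2)(d_i g_jl + d_j g_il - d_l g_ij): [ss,s] = E_s/2 = -99/2, [ss,t] = F_s - E_t/2 = -27, [st,s] = E_t/2 = 55/4, [st,t] = G_s/2 = 15/2, [tt,s] = F_t - G_s/2 = 121/4, [tt,t] = G_t/2 = 33/2
Gamma^s_ij = (G*[ij,s] - F*[ij,t])/(EG - F^2), Gamma^t_ij = (E*[ij,t] - F*[ij,s])/(EG - F^2)
Gamma_sss = -198/161, Gamma_sst = 55/161, Gamma_stt = 121/161, Gamma_tss = -108/161, Gamma_tst = 30/161, Gamma_ttt = 66/161
X = (-5/2, 2/3), Y = (0, -4/3) at the point

Answer: (nabla_X Y)^s = -18155/1449, (nabla_X Y)^t = -1486/483


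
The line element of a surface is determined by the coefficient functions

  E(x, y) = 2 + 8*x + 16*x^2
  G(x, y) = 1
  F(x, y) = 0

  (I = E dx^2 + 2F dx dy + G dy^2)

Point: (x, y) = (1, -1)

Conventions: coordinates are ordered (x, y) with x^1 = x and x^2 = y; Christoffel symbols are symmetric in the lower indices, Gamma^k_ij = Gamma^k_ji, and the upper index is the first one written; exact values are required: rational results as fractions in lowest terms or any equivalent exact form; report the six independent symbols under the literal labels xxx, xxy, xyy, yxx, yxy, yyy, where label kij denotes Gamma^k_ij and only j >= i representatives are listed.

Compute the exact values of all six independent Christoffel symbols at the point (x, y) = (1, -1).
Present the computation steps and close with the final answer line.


E = 26, F = 0, G = 1 at the point
E_x = 40, E_y = 0, F_x = 0, F_y = 0, G_x = 0, G_y = 0
EG - F^2 = 26;  g^inv = (1/26) * [[1, 0], [0, 26]]
first-kind symbols [ij,l] = (1/2)(d_i g_jl + d_j g_il - d_l g_ij): [xx,x] = E_x/2 = 20, [xx,y] = F_x - E_y/2 = 0, [xy,x] = E_y/2 = 0, [xy,y] = G_x/2 = 0, [yy,x] = F_y - G_x/2 = 0, [yy,y] = G_y/2 = 0
Gamma^x_ij = (G*[ij,x] - F*[ij,y])/(EG - F^2), Gamma^y_ij = (E*[ij,y] - F*[ij,x])/(EG - F^2)

Answer: Gamma_xxx = 10/13, Gamma_xxy = 0, Gamma_xyy = 0, Gamma_yxx = 0, Gamma_yxy = 0, Gamma_yyy = 0


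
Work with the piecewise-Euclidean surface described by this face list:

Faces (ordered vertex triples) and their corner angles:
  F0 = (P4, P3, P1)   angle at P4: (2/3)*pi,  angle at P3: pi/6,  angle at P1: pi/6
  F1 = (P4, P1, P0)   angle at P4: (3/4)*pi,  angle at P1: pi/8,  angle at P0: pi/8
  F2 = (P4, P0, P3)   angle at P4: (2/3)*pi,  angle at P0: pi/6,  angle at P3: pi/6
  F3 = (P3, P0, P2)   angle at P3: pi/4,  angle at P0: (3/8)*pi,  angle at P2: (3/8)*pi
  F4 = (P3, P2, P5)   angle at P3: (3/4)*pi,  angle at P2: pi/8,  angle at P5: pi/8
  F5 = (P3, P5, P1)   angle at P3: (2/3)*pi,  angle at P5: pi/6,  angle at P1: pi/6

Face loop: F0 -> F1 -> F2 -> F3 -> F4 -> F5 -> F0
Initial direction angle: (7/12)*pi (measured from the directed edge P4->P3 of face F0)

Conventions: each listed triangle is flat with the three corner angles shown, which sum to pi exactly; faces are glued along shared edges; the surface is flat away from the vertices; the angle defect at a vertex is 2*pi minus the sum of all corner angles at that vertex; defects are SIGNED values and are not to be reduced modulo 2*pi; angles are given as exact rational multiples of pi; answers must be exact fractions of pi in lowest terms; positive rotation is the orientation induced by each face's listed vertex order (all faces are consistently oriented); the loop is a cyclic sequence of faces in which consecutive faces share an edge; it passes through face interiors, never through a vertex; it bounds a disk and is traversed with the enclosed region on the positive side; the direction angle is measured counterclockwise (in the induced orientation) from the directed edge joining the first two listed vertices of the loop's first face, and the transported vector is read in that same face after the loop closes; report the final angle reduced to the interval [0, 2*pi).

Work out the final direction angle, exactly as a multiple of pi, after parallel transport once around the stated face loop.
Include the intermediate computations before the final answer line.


enclosed vertex P3: corner angles sum to 2*pi, defect = 2*pi - 2*pi = 0
enclosed vertex P4: corner angles sum to (25/12)*pi, defect = 2*pi - (25/12)*pi = -pi/12
transport around the loop rotates by the sum of enclosed defects; add to the initial angle mod 2*pi
final angle = (7/12)*pi - pi/12 = pi/2 (mod 2*pi)

Answer: final direction angle = pi/2


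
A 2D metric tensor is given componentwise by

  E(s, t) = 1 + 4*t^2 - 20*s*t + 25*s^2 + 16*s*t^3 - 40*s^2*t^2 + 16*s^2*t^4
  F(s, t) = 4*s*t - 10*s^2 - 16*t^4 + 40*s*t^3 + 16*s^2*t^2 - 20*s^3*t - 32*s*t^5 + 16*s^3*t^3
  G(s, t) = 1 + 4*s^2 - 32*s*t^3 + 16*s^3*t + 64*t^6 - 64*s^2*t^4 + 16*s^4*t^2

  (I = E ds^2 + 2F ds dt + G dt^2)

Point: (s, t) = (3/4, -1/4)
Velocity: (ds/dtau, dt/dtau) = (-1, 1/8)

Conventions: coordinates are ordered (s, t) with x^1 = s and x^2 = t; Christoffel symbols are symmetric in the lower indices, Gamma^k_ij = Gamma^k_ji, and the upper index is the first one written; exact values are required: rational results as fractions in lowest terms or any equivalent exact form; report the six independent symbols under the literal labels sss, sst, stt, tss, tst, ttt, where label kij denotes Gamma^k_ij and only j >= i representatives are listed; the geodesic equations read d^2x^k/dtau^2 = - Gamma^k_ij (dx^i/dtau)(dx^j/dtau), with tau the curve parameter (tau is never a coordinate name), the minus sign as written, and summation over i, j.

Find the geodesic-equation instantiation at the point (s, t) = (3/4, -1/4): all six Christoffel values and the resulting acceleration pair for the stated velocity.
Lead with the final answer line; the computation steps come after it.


Answer: Gamma_sss = 494/477, Gamma_sst = -52/477, Gamma_stt = -26/159, Gamma_tss = -646/2385, Gamma_tst = 68/2385, Gamma_ttt = 34/795; accelerations (d^2s/dtau^2, d^2t/dtau^2) = (-5395/5088, 1411/5088)

E = 4481/256, F = -1105/256, G = 545/256 at the point
E_s = 1235/32, E_t = -65/16, F_s = -453/64, F_t = -161/64, G_s = 17/16, G_t = 51/32
EG - F^2 = 2385/128;  g^inv = (128/2385) * [[545/256, 1105/256], [1105/256, 4481/256]]
first-kind symbols [ij,l] = (1/2)(d_i g_jl + d_j g_il - d_l g_ij): [ss,s] = E_s/2 = 1235/64, [ss,t] = F_s - E_t/2 = -323/64, [st,s] = E_t/2 = -65/32, [st,t] = G_s/2 = 17/32, [tt,s] = F_t - G_s/2 = -195/64, [tt,t] = G_t/2 = 51/64
Gamma^s_ij = (G*[ij,s] - F*[ij,t])/(EG - F^2), Gamma^t_ij = (E*[ij,t] - F*[ij,s])/(EG - F^2)
Gamma_sss = 494/477, Gamma_sst = -52/477, Gamma_stt = -26/159, Gamma_tss = -646/2385, Gamma_tst = 68/2385, Gamma_ttt = 34/795
d^2s/dtau^2 = -(Gamma_sss*(-1)^2 + 2*Gamma_sst*(-1)*(1/8) + Gamma_stt*(1/8)^2) = -5395/5088
d^2t/dtau^2 = -(Gamma_tss*(-1)^2 + 2*Gamma_tst*(-1)*(1/8) + Gamma_ttt*(1/8)^2) = 1411/5088


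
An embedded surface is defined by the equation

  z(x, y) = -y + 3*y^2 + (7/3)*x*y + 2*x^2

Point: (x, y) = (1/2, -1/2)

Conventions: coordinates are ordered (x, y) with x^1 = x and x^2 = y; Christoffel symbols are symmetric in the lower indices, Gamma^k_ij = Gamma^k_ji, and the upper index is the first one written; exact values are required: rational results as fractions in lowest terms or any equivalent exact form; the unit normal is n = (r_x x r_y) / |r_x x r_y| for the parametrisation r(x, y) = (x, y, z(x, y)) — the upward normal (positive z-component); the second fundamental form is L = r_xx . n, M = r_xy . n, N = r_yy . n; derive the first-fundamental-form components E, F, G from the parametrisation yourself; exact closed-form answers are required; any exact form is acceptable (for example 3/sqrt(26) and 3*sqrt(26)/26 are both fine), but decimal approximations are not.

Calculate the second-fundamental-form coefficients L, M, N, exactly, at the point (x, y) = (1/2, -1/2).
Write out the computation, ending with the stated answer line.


z_x = 5/6, z_y = -17/6, z_xx = 4, z_xy = 7/3, z_yy = 6
E = 61/36, F = -85/36, G = 325/36; answer radicand W^2 = 175/18
unnormalised second-form numerators: l = 4, m = 7/3, n = 6; L = l/sqrt(175/18), and similarly M = m/sqrt(W^2), N = n/sqrt(W^2)

Answer: L = 12*sqrt(14)/35, M = sqrt(14)/5, N = 18*sqrt(14)/35


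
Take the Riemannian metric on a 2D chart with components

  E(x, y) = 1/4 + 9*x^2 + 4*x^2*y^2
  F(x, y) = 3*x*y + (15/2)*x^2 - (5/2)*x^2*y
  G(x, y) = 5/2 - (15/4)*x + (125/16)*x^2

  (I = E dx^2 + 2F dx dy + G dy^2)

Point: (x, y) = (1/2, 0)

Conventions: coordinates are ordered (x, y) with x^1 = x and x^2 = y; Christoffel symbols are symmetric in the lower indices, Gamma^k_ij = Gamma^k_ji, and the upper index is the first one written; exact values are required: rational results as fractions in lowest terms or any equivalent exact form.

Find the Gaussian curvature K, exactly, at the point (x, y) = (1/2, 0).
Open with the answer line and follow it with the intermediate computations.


Answer: K = -55324/28125

E = 5/2, F = 15/8, G = 165/64, EG - F^2 = 375/128 at the point
E_x = 9, E_y = 0, F_x = 15/2, F_y = 7/8, G_x = 65/16, G_y = 0
E_yy = 2, F_xy = 1/2, G_xx = 125/8
Brioschi: K = (det M1 - det M2) / (EG - F^2)^2 with the standard first/second-derivative matrices M1, M2.
M1 = [[-E_yy/2 + F_xy - G_xx/2, E_x/2, F_x - E_y/2], [F_y - G_x/2, E, F], [G_y/2, F, G]] = [[-133/16, 9/2, 15/2], [-37/32, 5/2, 15/8], [0, 15/8, 165/64]]; det M1 = -111405/4096
M2 = [[0, E_y/2, G_x/2], [E_y/2, E, F], [G_x/2, F, G]] = [[0, 0, 65/32], [0, 5/2, 15/8], [65/32, 15/8, 165/64]]; det M2 = -21125/2048
det M1 - det M2 = -69155/4096; K = -69155/4096 / (375/128)^2 = -55324/28125


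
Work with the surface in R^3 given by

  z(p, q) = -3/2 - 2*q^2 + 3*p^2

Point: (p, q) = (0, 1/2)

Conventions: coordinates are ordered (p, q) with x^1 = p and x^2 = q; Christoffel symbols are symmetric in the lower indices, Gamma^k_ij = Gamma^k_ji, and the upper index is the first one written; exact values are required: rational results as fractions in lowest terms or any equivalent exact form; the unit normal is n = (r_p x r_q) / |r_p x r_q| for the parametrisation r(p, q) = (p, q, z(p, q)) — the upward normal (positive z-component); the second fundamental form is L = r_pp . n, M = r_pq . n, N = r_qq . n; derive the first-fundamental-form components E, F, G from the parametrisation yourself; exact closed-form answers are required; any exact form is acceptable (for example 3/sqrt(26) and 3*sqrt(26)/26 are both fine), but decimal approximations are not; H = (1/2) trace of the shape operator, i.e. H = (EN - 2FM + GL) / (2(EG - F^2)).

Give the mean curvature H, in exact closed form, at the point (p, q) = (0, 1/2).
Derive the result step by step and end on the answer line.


z_p = 0, z_q = -2, z_pp = 6, z_pq = 0, z_qq = -4
E = 1, F = 0, G = 5; answer radicand W^2 = 5
unnormalised second-form numerators: l = 6, m = 0, n = -4; L = l/sqrt(5), and similarly M = m/sqrt(W^2), N = n/sqrt(W^2)
H = (E*n - 2*F*m + G*l) / (2*(EG - F^2)*sqrt(W^2)); E*n - 2*F*m + G*l = 26, EG - F^2 = 5, so H = (13/5)/sqrt(5)

Answer: H = 13*sqrt(5)/25


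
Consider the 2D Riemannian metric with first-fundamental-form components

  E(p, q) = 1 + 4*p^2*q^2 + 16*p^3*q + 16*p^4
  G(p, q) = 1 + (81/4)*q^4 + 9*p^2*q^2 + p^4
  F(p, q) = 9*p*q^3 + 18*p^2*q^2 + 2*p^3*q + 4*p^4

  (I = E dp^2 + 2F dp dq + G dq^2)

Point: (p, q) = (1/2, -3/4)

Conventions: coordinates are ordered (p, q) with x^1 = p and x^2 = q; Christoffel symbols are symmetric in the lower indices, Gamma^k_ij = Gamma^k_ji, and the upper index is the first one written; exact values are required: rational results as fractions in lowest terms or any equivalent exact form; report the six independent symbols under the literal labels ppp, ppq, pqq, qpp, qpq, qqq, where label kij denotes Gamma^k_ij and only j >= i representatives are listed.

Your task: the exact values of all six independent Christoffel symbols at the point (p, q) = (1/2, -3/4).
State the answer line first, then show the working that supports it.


Answer: Gamma_ppp = 640/9009, Gamma_ppq = 256/9009, Gamma_pqq = -192/1001, Gamma_qpp = 7120/9009, Gamma_qpq = 2848/9009, Gamma_qqq = -2136/1001

E = 17/16, F = 89/128, G = 8945/1024 at the point
E_p = 5/4, E_q = 1/2, F_p = 461/64, F_q = 35/32, G_p = 89/16, G_q = -2403/64
EG - F^2 = 9009/1024;  g^inv = (1024/9009) * [[8945/1024, -89/128], [-89/128, 17/16]]
first-kind symbols [ij,l] = (1/2)(d_i g_jl + d_j g_il - d_l g_ij): [pp,p] = E_p/2 = 5/8, [pp,q] = F_p - E_q/2 = 445/64, [pq,p] = E_q/2 = 1/4, [pq,q] = G_p/2 = 89/32, [qq,p] = F_q - G_p/2 = -27/16, [qq,q] = G_q/2 = -2403/128
Gamma^p_ij = (G*[ij,p] - F*[ij,q])/(EG - F^2), Gamma^q_ij = (E*[ij,q] - F*[ij,p])/(EG - F^2)


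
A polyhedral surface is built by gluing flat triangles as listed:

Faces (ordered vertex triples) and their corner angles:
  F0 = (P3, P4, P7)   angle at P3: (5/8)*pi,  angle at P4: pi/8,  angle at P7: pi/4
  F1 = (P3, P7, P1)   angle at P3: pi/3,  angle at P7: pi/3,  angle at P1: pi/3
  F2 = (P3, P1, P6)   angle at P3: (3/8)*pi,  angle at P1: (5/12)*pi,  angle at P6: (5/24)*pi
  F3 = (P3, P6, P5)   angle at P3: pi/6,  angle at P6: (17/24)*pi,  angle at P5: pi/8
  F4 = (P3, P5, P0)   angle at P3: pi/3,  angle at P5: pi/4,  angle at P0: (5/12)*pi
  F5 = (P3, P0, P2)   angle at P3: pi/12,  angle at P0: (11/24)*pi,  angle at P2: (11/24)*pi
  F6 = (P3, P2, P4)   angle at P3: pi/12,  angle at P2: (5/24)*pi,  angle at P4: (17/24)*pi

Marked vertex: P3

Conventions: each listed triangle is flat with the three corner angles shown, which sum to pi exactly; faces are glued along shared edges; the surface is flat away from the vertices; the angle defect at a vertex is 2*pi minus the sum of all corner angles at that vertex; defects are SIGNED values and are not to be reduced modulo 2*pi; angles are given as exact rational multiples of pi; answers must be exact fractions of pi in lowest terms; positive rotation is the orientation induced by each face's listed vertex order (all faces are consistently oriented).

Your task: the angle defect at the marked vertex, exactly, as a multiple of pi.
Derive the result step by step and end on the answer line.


Sum of corner angles at P3: 2*pi
defect = 2*pi - 2*pi

Answer: defect(P3) = 0


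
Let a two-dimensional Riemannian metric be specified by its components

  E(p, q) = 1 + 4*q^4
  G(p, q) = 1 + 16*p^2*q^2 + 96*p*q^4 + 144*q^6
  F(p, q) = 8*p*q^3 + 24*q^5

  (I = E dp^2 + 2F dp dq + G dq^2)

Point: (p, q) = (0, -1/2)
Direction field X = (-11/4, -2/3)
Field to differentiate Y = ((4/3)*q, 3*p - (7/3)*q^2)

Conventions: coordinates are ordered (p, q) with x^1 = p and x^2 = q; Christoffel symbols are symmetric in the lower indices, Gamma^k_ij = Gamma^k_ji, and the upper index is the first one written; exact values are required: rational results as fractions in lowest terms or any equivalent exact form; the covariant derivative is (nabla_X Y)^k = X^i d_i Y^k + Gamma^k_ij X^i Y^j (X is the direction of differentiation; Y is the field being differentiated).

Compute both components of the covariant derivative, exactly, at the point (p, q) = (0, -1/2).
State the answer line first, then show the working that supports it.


Answer: (nabla_X Y)^p = -491/504, (nabla_X Y)^q = -4813/504

E = 5/4, F = -3/4, G = 13/4 at the point
E_p = 0, E_q = -2, F_p = -1, F_q = 15/2, G_p = 6, G_q = -27
EG - F^2 = 7/2;  g^inv = (2/7) * [[13/4, 3/4], [3/4, 5/4]]
first-kind symbols [ij,l] = (1/2)(d_i g_jl + d_j g_il - d_l g_ij): [pp,p] = E_p/2 = 0, [pp,q] = F_p - E_q/2 = 0, [pq,p] = E_q/2 = -1, [pq,q] = G_p/2 = 3, [qq,p] = F_q - G_p/2 = 9/2, [qq,q] = G_q/2 = -27/2
Gamma^p_ij = (G*[ij,p] - F*[ij,q])/(EG - F^2), Gamma^q_ij = (E*[ij,q] - F*[ij,p])/(EG - F^2)
Gamma_ppp = 0, Gamma_ppq = -2/7, Gamma_pqq = 9/7, Gamma_qpp = 0, Gamma_qpq = 6/7, Gamma_qqq = -27/7
X = (-11/4, -2/3), Y = (-2/3, -7/12) at the point


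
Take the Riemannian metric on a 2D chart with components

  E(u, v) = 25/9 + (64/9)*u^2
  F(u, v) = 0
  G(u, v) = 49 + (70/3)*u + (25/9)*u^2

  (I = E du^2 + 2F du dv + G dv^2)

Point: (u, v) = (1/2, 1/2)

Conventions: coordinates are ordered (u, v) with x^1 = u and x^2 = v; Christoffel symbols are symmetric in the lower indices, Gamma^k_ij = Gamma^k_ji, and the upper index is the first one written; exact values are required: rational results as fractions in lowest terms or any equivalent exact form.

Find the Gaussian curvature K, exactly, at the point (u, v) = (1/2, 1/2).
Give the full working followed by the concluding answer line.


E = 41/9, F = 0, G = 2209/36, EG - F^2 = 90569/324 at the point
E_u = 64/9, E_v = 0, F_u = 0, F_v = 0, G_u = 235/9, G_v = 0
E_vv = 0, F_uv = 0, G_uu = 50/9
Using the Brioschi determinant formula for K from the metric derivatives:
M1 = [[-E_vv/2 + F_uv - G_uu/2, E_u/2, F_u - E_v/2], [F_v - G_u/2, E, F], [G_v/2, F, G]] = [[-25/9, 32/9, 0], [-235/18, 41/9, 0], [0, 0, 2209/36]]; det M1 = 6041615/2916
M2 = [[0, E_v/2, G_u/2], [E_v/2, E, F], [G_u/2, F, G]] = [[0, 0, 235/18], [0, 41/9, 0], [235/18, 0, 2209/36]]; det M2 = -2264225/2916
det M1 - det M2 = 2076460/729; K = 2076460/729 / (90569/324)^2 = 2880/79007

Answer: K = 2880/79007


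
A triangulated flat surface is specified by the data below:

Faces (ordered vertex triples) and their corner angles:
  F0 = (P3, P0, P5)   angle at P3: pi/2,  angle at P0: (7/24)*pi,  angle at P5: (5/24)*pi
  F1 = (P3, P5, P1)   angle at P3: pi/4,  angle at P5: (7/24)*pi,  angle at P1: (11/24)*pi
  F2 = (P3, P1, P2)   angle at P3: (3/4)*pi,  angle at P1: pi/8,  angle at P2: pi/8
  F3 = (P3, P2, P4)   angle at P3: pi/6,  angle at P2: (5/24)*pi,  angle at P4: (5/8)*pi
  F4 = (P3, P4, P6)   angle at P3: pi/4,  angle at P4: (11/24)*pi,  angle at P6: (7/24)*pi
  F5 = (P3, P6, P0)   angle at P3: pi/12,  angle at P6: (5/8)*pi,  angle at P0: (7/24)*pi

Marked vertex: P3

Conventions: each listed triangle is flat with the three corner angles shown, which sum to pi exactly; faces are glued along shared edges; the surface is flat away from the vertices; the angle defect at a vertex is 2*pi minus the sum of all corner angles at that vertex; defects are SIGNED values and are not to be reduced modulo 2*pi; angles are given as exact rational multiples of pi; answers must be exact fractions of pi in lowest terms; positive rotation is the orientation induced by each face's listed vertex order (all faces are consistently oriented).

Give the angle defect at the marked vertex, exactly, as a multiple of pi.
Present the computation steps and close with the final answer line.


Sum of corner angles at P3: 2*pi
defect = 2*pi - 2*pi

Answer: defect(P3) = 0


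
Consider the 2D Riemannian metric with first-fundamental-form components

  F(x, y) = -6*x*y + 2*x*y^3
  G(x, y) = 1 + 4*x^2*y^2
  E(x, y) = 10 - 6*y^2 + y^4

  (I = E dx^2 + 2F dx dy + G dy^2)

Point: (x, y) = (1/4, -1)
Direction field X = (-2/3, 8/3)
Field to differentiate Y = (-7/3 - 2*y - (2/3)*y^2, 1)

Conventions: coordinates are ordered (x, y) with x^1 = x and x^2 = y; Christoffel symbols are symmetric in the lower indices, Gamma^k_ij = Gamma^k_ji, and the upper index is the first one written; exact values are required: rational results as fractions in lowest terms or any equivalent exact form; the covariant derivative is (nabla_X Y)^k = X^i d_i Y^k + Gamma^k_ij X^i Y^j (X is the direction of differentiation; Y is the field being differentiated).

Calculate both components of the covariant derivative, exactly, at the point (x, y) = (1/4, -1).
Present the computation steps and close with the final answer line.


E = 5, F = 1, G = 5/4 at the point
E_x = 0, E_y = 8, F_x = 4, F_y = 0, G_x = 2, G_y = -1/2
EG - F^2 = 21/4;  g^inv = (4/21) * [[5/4, -1], [-1, 5]]
first-kind symbols [ij,l] = (1/2)(d_i g_jl + d_j g_il - d_l g_ij): [xx,x] = E_x/2 = 0, [xx,y] = F_x - E_y/2 = 0, [xy,x] = E_y/2 = 4, [xy,y] = G_x/2 = 1, [yy,x] = F_y - G_x/2 = -1, [yy,y] = G_y/2 = -1/4
Gamma^x_ij = (G*[ij,x] - F*[ij,y])/(EG - F^2), Gamma^y_ij = (E*[ij,y] - F*[ij,x])/(EG - F^2)
Gamma_xxx = 0, Gamma_xxy = 16/21, Gamma_xyy = -4/21, Gamma_yxx = 0, Gamma_yxy = 4/21, Gamma_yyy = -1/21
X = (-2/3, 8/3), Y = (-1, 1) at the point

Answer: (nabla_X Y)^x = -304/63, (nabla_X Y)^y = -16/21


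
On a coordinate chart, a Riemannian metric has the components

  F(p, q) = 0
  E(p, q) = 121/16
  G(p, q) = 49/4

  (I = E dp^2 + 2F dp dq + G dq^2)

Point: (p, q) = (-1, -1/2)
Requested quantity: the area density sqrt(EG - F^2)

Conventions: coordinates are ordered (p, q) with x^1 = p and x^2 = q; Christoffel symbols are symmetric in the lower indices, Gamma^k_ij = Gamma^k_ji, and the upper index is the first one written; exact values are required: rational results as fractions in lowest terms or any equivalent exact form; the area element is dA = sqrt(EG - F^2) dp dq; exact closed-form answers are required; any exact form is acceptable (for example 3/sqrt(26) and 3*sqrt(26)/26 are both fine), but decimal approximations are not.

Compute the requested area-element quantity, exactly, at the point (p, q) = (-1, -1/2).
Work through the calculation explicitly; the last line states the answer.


E = 121/16, F = 0, G = 49/4; EG - F^2 = 5929/64

Answer: sqrt(EG - F^2) = 77/8


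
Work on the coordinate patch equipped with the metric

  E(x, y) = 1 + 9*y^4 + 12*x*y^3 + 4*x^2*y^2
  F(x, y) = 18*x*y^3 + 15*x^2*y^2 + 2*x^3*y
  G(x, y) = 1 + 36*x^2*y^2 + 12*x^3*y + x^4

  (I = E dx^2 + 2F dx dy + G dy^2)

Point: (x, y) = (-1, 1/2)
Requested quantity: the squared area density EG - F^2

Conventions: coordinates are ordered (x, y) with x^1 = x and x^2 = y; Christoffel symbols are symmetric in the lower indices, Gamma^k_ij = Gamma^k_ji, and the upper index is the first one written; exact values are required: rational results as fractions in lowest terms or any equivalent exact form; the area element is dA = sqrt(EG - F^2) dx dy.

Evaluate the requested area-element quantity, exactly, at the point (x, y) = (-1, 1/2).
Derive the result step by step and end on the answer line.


E = 17/16, F = 1/2, G = 5; EG - F^2 = 81/16

Answer: EG - F^2 = 81/16


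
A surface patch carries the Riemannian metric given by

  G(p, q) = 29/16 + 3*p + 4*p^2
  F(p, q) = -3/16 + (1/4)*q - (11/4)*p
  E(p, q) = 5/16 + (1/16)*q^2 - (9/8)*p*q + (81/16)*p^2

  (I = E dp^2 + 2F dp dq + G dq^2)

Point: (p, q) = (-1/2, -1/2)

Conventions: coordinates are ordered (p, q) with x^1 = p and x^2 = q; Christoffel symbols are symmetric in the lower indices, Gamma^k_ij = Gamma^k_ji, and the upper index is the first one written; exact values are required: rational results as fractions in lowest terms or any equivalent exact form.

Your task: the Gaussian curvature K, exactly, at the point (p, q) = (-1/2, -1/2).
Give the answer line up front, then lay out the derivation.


Answer: K = -1958/361

E = 21/16, F = 17/16, G = 21/16, EG - F^2 = 19/32 at the point
E_p = -9/2, E_q = 1/2, F_p = -11/4, F_q = 1/4, G_p = -1, G_q = 0
E_qq = 1/8, F_pq = 0, G_pp = 8
Evaluate Brioschi's two determinant matrices M1, M2 and divide by (EG - F^2)^2.
M1 = [[-E_qq/2 + F_pq - G_pp/2, E_p/2, F_p - E_q/2], [F_q - G_p/2, E, F], [G_q/2, F, G]] = [[-65/16, -9/4, -3], [3/4, 21/16, 17/16], [0, 17/16, 21/16]]; det M1 = -1325/512
M2 = [[0, E_q/2, G_p/2], [E_q/2, E, F], [G_p/2, F, G]] = [[0, 1/4, -1/2], [1/4, 21/16, 17/16], [-1/2, 17/16, 21/16]]; det M2 = -173/256
det M1 - det M2 = -979/512; K = -979/512 / (19/32)^2 = -1958/361


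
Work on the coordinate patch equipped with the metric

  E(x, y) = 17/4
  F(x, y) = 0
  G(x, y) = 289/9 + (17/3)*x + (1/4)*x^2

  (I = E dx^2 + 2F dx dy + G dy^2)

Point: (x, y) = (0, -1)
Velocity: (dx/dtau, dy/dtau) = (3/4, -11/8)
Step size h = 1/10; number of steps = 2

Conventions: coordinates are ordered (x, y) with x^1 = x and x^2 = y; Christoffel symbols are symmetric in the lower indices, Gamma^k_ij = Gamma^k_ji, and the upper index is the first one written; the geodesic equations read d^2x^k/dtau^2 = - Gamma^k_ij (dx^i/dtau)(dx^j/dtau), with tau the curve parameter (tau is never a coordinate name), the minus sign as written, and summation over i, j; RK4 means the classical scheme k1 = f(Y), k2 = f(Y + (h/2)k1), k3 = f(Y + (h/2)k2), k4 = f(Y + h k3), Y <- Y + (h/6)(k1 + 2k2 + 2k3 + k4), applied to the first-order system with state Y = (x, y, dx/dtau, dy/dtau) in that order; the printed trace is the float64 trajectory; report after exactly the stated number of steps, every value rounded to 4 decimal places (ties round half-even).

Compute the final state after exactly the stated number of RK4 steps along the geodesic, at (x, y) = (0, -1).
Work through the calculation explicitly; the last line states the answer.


f(Y) = (dx/dtau, dy/dtau, -Gamma^x_ij Y'^i Y'^j, -Gamma^y_ij Y'^i Y'^j) with the Gammas evaluated at the stage position; h = 0.100000; intermediate values shown to 6 dp
step 0: x = 0.0000, y = -1.0000, dx/dtau = 0.7500, dy/dtau = -1.3750
step 1:
  k1: at (x, y) = (0.000000, -1.000000), (dx/dtau, dy/dtau) = (0.750000, -1.375000); Gamma_xxx = 0.000000, Gamma_xxy = 0.000000, Gamma_xyy = -0.666667, Gamma_yxx = 0.000000, Gamma_yxy = 0.088235, Gamma_yyy = 0.000000; k1 = (0.750000, -1.375000, 1.260417, 0.181985)
  k2: at (x, y) = (0.037500, -1.068750), (dx/dtau, dy/dtau) = (0.813021, -1.365901); Gamma_xxx = 0.000000, Gamma_xxy = 0.000000, Gamma_xyy = -0.668873, Gamma_yxx = 0.000000, Gamma_yxy = 0.087944, Gamma_yyy = 0.000000; k2 = (0.813021, -1.365901, 1.247905, 0.195325)
  k3: at (x, y) = (0.040651, -1.068295), (dx/dtau, dy/dtau) = (0.812395, -1.365234); Gamma_xxx = 0.000000, Gamma_xxy = 0.000000, Gamma_xyy = -0.669058, Gamma_yxx = 0.000000, Gamma_yxy = 0.087920, Gamma_yyy = 0.000000; k3 = (0.812395, -1.365234, 1.247032, 0.195026)
  k4: at (x, y) = (0.081240, -1.136523), (dx/dtau, dy/dtau) = (0.874703, -1.355497); Gamma_xxx = 0.000000, Gamma_xxy = 0.000000, Gamma_xyy = -0.671445, Gamma_yxx = 0.000000, Gamma_yxy = 0.087607, Gamma_yyy = 0.000000; k4 = (0.874703, -1.355497, 1.233696, 0.207745)
  Y <- Y + (h/6)(k1 + 2k2 + 2k3 + k4): x = 0.0813, y = -1.1365, dx/dtau = 0.8747, dy/dtau = -1.3555
step 2:
  k1: at (x, y) = (0.081259, -1.136546), (dx/dtau, dy/dtau) = (0.874733, -1.355493); Gamma_xxx = 0.000000, Gamma_xxy = 0.000000, Gamma_xyy = -0.671447, Gamma_yxx = 0.000000, Gamma_yxy = 0.087607, Gamma_yyy = 0.000000; k1 = (0.874733, -1.355493, 1.233690, 0.207751)
  k2: at (x, y) = (0.124996, -1.204321), (dx/dtau, dy/dtau) = (0.936418, -1.345105); Gamma_xxx = 0.000000, Gamma_xxy = 0.000000, Gamma_xyy = -0.674019, Gamma_yxx = 0.000000, Gamma_yxy = 0.087273, Gamma_yyy = 0.000000; k2 = (0.936418, -1.345105, 1.219509, 0.219854)
  k3: at (x, y) = (0.128080, -1.203801), (dx/dtau, dy/dtau) = (0.935709, -1.344500); Gamma_xxx = 0.000000, Gamma_xxy = 0.000000, Gamma_xyy = -0.674201, Gamma_yxx = 0.000000, Gamma_yxy = 0.087249, Gamma_yyy = 0.000000; k3 = (0.935709, -1.344500, 1.218740, 0.219530)
  k4: at (x, y) = (0.174830, -1.270996), (dx/dtau, dy/dtau) = (0.996607, -1.333540); Gamma_xxx = 0.000000, Gamma_xxy = 0.000000, Gamma_xyy = -0.676951, Gamma_yxx = 0.000000, Gamma_yxy = 0.086895, Gamma_yyy = 0.000000; k4 = (0.996607, -1.333540, 1.203841, 0.230969)
  Y <- Y + (h/6)(k1 + 2k2 + 2k3 + k4): x = 0.1749, y = -1.2710, dx/dtau = 0.9966, dy/dtau = -1.3335

Answer: x = 0.1749, y = -1.2710, dx/dtau = 0.9966, dy/dtau = -1.3335


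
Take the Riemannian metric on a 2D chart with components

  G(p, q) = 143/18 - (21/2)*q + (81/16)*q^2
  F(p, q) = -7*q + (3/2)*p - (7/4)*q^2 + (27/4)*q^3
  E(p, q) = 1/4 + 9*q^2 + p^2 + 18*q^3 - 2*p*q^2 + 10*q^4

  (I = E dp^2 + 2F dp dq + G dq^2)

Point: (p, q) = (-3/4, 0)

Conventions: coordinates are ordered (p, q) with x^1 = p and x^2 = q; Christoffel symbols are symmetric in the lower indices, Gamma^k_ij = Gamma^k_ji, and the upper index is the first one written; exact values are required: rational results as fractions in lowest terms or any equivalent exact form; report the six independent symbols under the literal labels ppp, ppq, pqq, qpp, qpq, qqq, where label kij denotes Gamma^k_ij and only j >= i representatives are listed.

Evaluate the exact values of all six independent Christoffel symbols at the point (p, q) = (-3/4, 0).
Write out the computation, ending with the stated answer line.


E = 13/16, F = -9/8, G = 143/18 at the point
E_p = -3/2, E_q = 0, F_p = 3/2, F_q = -7, G_p = 0, G_q = -21/2
EG - F^2 = 2989/576;  g^inv = (576/2989) * [[143/18, 9/8], [9/8, 13/16]]
first-kind symbols [ij,l] = (1/2)(d_i g_jl + d_j g_il - d_l g_ij): [pp,p] = E_p/2 = -3/4, [pp,q] = F_p - E_q/2 = 3/2, [pq,p] = E_q/2 = 0, [pq,q] = G_p/2 = 0, [qq,p] = F_q - G_p/2 = -7, [qq,q] = G_q/2 = -21/4
Gamma^p_ij = (G*[ij,p] - F*[ij,q])/(EG - F^2), Gamma^q_ij = (E*[ij,q] - F*[ij,p])/(EG - F^2)

Answer: Gamma_ppp = -2460/2989, Gamma_ppq = 0, Gamma_pqq = -5062/427, Gamma_qpp = 216/2989, Gamma_qpq = 0, Gamma_qqq = -999/427


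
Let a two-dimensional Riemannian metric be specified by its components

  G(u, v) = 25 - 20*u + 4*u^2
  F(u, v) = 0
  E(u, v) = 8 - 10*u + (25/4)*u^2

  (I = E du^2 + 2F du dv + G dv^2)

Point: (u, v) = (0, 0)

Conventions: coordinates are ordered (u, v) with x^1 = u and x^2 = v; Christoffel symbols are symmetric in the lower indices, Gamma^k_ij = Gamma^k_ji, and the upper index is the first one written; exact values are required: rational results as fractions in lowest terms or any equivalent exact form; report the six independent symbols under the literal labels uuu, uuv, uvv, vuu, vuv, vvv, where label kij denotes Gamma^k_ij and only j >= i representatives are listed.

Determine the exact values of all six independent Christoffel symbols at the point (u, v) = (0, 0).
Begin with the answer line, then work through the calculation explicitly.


Answer: Gamma_uuu = -5/8, Gamma_uuv = 0, Gamma_uvv = 5/4, Gamma_vuu = 0, Gamma_vuv = -2/5, Gamma_vvv = 0

E = 8, F = 0, G = 25 at the point
E_u = -10, E_v = 0, F_u = 0, F_v = 0, G_u = -20, G_v = 0
EG - F^2 = 200;  g^inv = (1/200) * [[25, 0], [0, 8]]
first-kind symbols [ij,l] = (1/2)(d_i g_jl + d_j g_il - d_l g_ij): [uu,u] = E_u/2 = -5, [uu,v] = F_u - E_v/2 = 0, [uv,u] = E_v/2 = 0, [uv,v] = G_u/2 = -10, [vv,u] = F_v - G_u/2 = 10, [vv,v] = G_v/2 = 0
Gamma^u_ij = (G*[ij,u] - F*[ij,v])/(EG - F^2), Gamma^v_ij = (E*[ij,v] - F*[ij,u])/(EG - F^2)


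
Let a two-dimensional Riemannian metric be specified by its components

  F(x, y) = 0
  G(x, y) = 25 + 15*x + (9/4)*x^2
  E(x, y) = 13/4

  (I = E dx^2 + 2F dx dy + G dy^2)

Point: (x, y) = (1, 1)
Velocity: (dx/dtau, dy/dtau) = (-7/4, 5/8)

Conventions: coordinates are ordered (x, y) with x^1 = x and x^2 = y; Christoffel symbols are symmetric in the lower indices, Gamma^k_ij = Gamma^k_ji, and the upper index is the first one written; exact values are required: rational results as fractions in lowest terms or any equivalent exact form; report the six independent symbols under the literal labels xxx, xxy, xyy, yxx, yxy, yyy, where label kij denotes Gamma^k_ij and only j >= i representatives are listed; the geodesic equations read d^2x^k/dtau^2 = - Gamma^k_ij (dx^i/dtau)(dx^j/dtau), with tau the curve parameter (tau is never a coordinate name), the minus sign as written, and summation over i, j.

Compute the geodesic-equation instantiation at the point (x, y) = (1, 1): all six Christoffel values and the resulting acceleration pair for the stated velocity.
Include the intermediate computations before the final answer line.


E = 13/4, F = 0, G = 169/4 at the point
E_x = 0, E_y = 0, F_x = 0, F_y = 0, G_x = 39/2, G_y = 0
EG - F^2 = 2197/16;  g^inv = (16/2197) * [[169/4, 0], [0, 13/4]]
first-kind symbols [ij,l] = (1/2)(d_i g_jl + d_j g_il - d_l g_ij): [xx,x] = E_x/2 = 0, [xx,y] = F_x - E_y/2 = 0, [xy,x] = E_y/2 = 0, [xy,y] = G_x/2 = 39/4, [yy,x] = F_y - G_x/2 = -39/4, [yy,y] = G_y/2 = 0
Gamma^x_ij = (G*[ij,x] - F*[ij,y])/(EG - F^2), Gamma^y_ij = (E*[ij,y] - F*[ij,x])/(EG - F^2)
Gamma_xxx = 0, Gamma_xxy = 0, Gamma_xyy = -3, Gamma_yxx = 0, Gamma_yxy = 3/13, Gamma_yyy = 0
d^2x/dtau^2 = -(Gamma_xxx*(-7/4)^2 + 2*Gamma_xxy*(-7/4)*(5/8) + Gamma_xyy*(5/8)^2) = 75/64
d^2y/dtau^2 = -(Gamma_yxx*(-7/4)^2 + 2*Gamma_yxy*(-7/4)*(5/8) + Gamma_yyy*(5/8)^2) = 105/208

Answer: Gamma_xxx = 0, Gamma_xxy = 0, Gamma_xyy = -3, Gamma_yxx = 0, Gamma_yxy = 3/13, Gamma_yyy = 0; accelerations (d^2x/dtau^2, d^2y/dtau^2) = (75/64, 105/208)
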